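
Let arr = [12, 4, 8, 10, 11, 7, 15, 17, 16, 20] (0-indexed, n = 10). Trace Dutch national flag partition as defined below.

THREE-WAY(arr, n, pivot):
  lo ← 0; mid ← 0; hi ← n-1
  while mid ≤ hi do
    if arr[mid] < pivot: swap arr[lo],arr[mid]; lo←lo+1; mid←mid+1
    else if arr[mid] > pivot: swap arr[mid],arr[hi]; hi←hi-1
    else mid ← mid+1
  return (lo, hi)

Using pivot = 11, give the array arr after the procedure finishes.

[7, 4, 8, 10, 11, 15, 17, 16, 20, 12]

pivot = 11; lo=0, mid=0, hi=9
arr[mid]=12>11: swap arr[0],arr[9]; hi=8 → [20, 4, 8, 10, 11, 7, 15, 17, 16, 12]
arr[mid]=20>11: swap arr[0],arr[8]; hi=7 → [16, 4, 8, 10, 11, 7, 15, 17, 20, 12]
arr[mid]=16>11: swap arr[0],arr[7]; hi=6 → [17, 4, 8, 10, 11, 7, 15, 16, 20, 12]
arr[mid]=17>11: swap arr[0],arr[6]; hi=5 → [15, 4, 8, 10, 11, 7, 17, 16, 20, 12]
arr[mid]=15>11: swap arr[0],arr[5]; hi=4 → [7, 4, 8, 10, 11, 15, 17, 16, 20, 12]
arr[mid]=7<11: swap arr[0],arr[0]; lo=1,mid=1 → [7, 4, 8, 10, 11, 15, 17, 16, 20, 12]
arr[mid]=4<11: swap arr[1],arr[1]; lo=2,mid=2 → [7, 4, 8, 10, 11, 15, 17, 16, 20, 12]
arr[mid]=8<11: swap arr[2],arr[2]; lo=3,mid=3 → [7, 4, 8, 10, 11, 15, 17, 16, 20, 12]
arr[mid]=10<11: swap arr[3],arr[3]; lo=4,mid=4 → [7, 4, 8, 10, 11, 15, 17, 16, 20, 12]
arr[mid]=11=11: mid=5
end: lo=4, hi=4; arr = [7, 4, 8, 10, 11, 15, 17, 16, 20, 12]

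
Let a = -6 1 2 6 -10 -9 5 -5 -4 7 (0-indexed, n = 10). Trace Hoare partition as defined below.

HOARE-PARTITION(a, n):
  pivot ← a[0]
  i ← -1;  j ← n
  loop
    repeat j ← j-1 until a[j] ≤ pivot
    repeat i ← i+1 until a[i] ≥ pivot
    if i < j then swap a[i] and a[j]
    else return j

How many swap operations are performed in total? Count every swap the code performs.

pivot=-6
j stops at 5 (-9), i stops at 0 (-6); swap ⇒ -9 1 2 6 -10 -6 5 -5 -4 7
j stops at 4 (-10), i stops at 1 (1); swap ⇒ -9 -10 2 6 1 -6 5 -5 -4 7
j stops at 1, i stops at 2; i≥j ⇒ return 1. a=-9 -10 2 6 1 -6 5 -5 -4 7

2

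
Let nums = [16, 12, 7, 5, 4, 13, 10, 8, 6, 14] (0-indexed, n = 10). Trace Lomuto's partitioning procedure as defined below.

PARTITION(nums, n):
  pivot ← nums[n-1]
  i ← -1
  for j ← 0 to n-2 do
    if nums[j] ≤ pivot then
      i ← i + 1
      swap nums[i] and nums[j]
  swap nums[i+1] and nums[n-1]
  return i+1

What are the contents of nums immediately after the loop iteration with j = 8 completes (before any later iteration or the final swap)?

pivot=14, i=-1
j=0: 16>14, skip
j=1: 12≤14, i=0, swap(0,1) ⇒ [12, 16, 7, 5, 4, 13, 10, 8, 6, 14]
j=2: 7≤14, i=1, swap(1,2) ⇒ [12, 7, 16, 5, 4, 13, 10, 8, 6, 14]
j=3: 5≤14, i=2, swap(2,3) ⇒ [12, 7, 5, 16, 4, 13, 10, 8, 6, 14]
j=4: 4≤14, i=3, swap(3,4) ⇒ [12, 7, 5, 4, 16, 13, 10, 8, 6, 14]
j=5: 13≤14, i=4, swap(4,5) ⇒ [12, 7, 5, 4, 13, 16, 10, 8, 6, 14]
j=6: 10≤14, i=5, swap(5,6) ⇒ [12, 7, 5, 4, 13, 10, 16, 8, 6, 14]
j=7: 8≤14, i=6, swap(6,7) ⇒ [12, 7, 5, 4, 13, 10, 8, 16, 6, 14]
j=8: 6≤14, i=7, swap(7,8) ⇒ [12, 7, 5, 4, 13, 10, 8, 6, 16, 14]
(after j=8) nums = [12, 7, 5, 4, 13, 10, 8, 6, 16, 14]

[12, 7, 5, 4, 13, 10, 8, 6, 16, 14]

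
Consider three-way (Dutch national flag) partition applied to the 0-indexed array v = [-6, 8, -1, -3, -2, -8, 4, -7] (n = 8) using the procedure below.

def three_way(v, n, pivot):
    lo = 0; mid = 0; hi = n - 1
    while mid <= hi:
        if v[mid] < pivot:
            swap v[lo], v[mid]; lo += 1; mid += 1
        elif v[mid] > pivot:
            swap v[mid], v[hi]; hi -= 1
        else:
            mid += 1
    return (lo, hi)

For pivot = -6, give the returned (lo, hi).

(2, 2)

pivot = -6; lo=0, mid=0, hi=7
v[mid]=-6=-6: mid=1
v[mid]=8>-6: swap v[1],v[7]; hi=6 → [-6, -7, -1, -3, -2, -8, 4, 8]
v[mid]=-7<-6: swap v[0],v[1]; lo=1,mid=2 → [-7, -6, -1, -3, -2, -8, 4, 8]
v[mid]=-1>-6: swap v[2],v[6]; hi=5 → [-7, -6, 4, -3, -2, -8, -1, 8]
v[mid]=4>-6: swap v[2],v[5]; hi=4 → [-7, -6, -8, -3, -2, 4, -1, 8]
v[mid]=-8<-6: swap v[1],v[2]; lo=2,mid=3 → [-7, -8, -6, -3, -2, 4, -1, 8]
v[mid]=-3>-6: swap v[3],v[4]; hi=3 → [-7, -8, -6, -2, -3, 4, -1, 8]
v[mid]=-2>-6: swap v[3],v[3]; hi=2 → [-7, -8, -6, -2, -3, 4, -1, 8]
end: lo=2, hi=2; v = [-7, -8, -6, -2, -3, 4, -1, 8]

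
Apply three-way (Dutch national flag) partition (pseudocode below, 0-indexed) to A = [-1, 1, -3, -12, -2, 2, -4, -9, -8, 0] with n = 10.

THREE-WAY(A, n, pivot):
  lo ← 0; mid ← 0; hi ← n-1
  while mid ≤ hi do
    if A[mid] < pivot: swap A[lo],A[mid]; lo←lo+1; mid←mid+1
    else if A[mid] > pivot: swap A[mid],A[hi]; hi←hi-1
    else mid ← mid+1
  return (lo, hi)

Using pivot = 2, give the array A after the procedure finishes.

lo=0 mid=0 hi=9
-1<2: swap(0,0), lo=1 mid=1 ⇒ [-1, 1, -3, -12, -2, 2, -4, -9, -8, 0]
1<2: swap(1,1), lo=2 mid=2 ⇒ [-1, 1, -3, -12, -2, 2, -4, -9, -8, 0]
-3<2: swap(2,2), lo=3 mid=3 ⇒ [-1, 1, -3, -12, -2, 2, -4, -9, -8, 0]
-12<2: swap(3,3), lo=4 mid=4 ⇒ [-1, 1, -3, -12, -2, 2, -4, -9, -8, 0]
-2<2: swap(4,4), lo=5 mid=5 ⇒ [-1, 1, -3, -12, -2, 2, -4, -9, -8, 0]
2=2: mid=6
-4<2: swap(5,6), lo=6 mid=7 ⇒ [-1, 1, -3, -12, -2, -4, 2, -9, -8, 0]
-9<2: swap(6,7), lo=7 mid=8 ⇒ [-1, 1, -3, -12, -2, -4, -9, 2, -8, 0]
-8<2: swap(7,8), lo=8 mid=9 ⇒ [-1, 1, -3, -12, -2, -4, -9, -8, 2, 0]
0<2: swap(8,9), lo=9 mid=10 ⇒ [-1, 1, -3, -12, -2, -4, -9, -8, 0, 2]
done. lo=9 hi=9; A=[-1, 1, -3, -12, -2, -4, -9, -8, 0, 2]

[-1, 1, -3, -12, -2, -4, -9, -8, 0, 2]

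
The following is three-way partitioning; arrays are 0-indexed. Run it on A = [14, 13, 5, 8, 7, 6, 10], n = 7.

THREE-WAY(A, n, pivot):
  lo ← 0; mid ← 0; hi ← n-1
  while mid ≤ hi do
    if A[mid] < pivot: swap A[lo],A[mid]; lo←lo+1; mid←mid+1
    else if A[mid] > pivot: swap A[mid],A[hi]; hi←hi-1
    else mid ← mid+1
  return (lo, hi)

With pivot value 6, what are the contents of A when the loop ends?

[5, 6, 8, 7, 13, 10, 14]

lo=0 mid=0 hi=6
14>6: swap(0,6), hi=5 ⇒ [10, 13, 5, 8, 7, 6, 14]
10>6: swap(0,5), hi=4 ⇒ [6, 13, 5, 8, 7, 10, 14]
6=6: mid=1
13>6: swap(1,4), hi=3 ⇒ [6, 7, 5, 8, 13, 10, 14]
7>6: swap(1,3), hi=2 ⇒ [6, 8, 5, 7, 13, 10, 14]
8>6: swap(1,2), hi=1 ⇒ [6, 5, 8, 7, 13, 10, 14]
5<6: swap(0,1), lo=1 mid=2 ⇒ [5, 6, 8, 7, 13, 10, 14]
done. lo=1 hi=1; A=[5, 6, 8, 7, 13, 10, 14]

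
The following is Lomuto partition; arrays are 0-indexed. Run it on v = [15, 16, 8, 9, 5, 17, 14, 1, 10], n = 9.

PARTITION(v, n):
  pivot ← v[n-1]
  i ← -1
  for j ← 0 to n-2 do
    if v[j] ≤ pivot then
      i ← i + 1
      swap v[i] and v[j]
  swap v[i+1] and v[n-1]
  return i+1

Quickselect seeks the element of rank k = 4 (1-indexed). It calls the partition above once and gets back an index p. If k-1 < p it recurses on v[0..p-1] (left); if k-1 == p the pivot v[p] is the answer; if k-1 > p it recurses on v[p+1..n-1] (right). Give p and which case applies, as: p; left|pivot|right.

4; left

pivot=10, i=-1
j=0: 15>10, skip
j=1: 16>10, skip
j=2: 8≤10, i=0, swap(0,2) ⇒ [8, 16, 15, 9, 5, 17, 14, 1, 10]
j=3: 9≤10, i=1, swap(1,3) ⇒ [8, 9, 15, 16, 5, 17, 14, 1, 10]
j=4: 5≤10, i=2, swap(2,4) ⇒ [8, 9, 5, 16, 15, 17, 14, 1, 10]
j=5: 17>10, skip
j=6: 14>10, skip
j=7: 1≤10, i=3, swap(3,7) ⇒ [8, 9, 5, 1, 15, 17, 14, 16, 10]
swap(4,8) ⇒ [8, 9, 5, 1, 10, 17, 14, 16, 15]; return 4
p = 4; k-1 = 3 < 4 ⇒ left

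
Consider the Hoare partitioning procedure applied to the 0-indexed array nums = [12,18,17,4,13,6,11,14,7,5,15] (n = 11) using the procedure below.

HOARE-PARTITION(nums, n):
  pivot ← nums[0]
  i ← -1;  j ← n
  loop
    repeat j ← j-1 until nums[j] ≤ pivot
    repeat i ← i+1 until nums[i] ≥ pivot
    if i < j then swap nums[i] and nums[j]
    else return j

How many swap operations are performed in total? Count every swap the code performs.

pivot = nums[0] = 12; i = -1, j = 11
j→9 (nums[9]=5≤12), i→0 (nums[0]=12≥12); i<j, swap → [5,18,17,4,13,6,11,14,7,12,15]
j→8 (nums[8]=7≤12), i→1 (nums[1]=18≥12); i<j, swap → [5,7,17,4,13,6,11,14,18,12,15]
j→6 (nums[6]=11≤12), i→2 (nums[2]=17≥12); i<j, swap → [5,7,11,4,13,6,17,14,18,12,15]
j→5 (nums[5]=6≤12), i→4 (nums[4]=13≥12); i<j, swap → [5,7,11,4,6,13,17,14,18,12,15]
j→4, i→5; i≥j, return j=4. nums = [5,7,11,4,6,13,17,14,18,12,15]

4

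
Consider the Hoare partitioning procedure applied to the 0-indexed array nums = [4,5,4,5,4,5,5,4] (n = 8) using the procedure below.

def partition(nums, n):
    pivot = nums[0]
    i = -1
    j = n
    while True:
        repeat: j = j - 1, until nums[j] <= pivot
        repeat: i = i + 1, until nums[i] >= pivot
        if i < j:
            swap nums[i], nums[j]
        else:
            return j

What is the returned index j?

pivot = nums[0] = 4; i = -1, j = 8
j→7 (nums[7]=4≤4), i→0 (nums[0]=4≥4); i<j, swap → [4,5,4,5,4,5,5,4]
j→4 (nums[4]=4≤4), i→1 (nums[1]=5≥4); i<j, swap → [4,4,4,5,5,5,5,4]
j→2, i→2; i≥j, return j=2. nums = [4,4,4,5,5,5,5,4]

2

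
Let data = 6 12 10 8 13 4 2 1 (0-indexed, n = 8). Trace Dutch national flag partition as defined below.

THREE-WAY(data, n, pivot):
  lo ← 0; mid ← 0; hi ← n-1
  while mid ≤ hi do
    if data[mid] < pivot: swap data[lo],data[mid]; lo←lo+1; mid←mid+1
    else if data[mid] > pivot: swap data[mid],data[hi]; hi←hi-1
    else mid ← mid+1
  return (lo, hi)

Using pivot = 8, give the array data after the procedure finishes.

pivot = 8; lo=0, mid=0, hi=7
data[mid]=6<8: swap data[0],data[0]; lo=1,mid=1 → 6 12 10 8 13 4 2 1
data[mid]=12>8: swap data[1],data[7]; hi=6 → 6 1 10 8 13 4 2 12
data[mid]=1<8: swap data[1],data[1]; lo=2,mid=2 → 6 1 10 8 13 4 2 12
data[mid]=10>8: swap data[2],data[6]; hi=5 → 6 1 2 8 13 4 10 12
data[mid]=2<8: swap data[2],data[2]; lo=3,mid=3 → 6 1 2 8 13 4 10 12
data[mid]=8=8: mid=4
data[mid]=13>8: swap data[4],data[5]; hi=4 → 6 1 2 8 4 13 10 12
data[mid]=4<8: swap data[3],data[4]; lo=4,mid=5 → 6 1 2 4 8 13 10 12
end: lo=4, hi=4; data = 6 1 2 4 8 13 10 12

6 1 2 4 8 13 10 12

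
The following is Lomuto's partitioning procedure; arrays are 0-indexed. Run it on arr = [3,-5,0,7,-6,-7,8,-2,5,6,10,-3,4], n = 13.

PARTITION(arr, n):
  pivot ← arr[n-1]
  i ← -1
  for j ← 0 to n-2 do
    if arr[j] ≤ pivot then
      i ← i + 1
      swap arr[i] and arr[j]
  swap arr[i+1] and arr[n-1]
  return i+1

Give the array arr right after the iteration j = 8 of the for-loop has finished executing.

[3,-5,0,-6,-7,-2,8,7,5,6,10,-3,4]

pivot = arr[12] = 4; i = -1
j=0: arr[0]=3 ≤ 4 → i=0, swap arr[0],arr[0] (no change) → [3,-5,0,7,-6,-7,8,-2,5,6,10,-3,4]
j=1: arr[1]=-5 ≤ 4 → i=1, swap arr[1],arr[1] (no change) → [3,-5,0,7,-6,-7,8,-2,5,6,10,-3,4]
j=2: arr[2]=0 ≤ 4 → i=2, swap arr[2],arr[2] (no change) → [3,-5,0,7,-6,-7,8,-2,5,6,10,-3,4]
j=3: arr[3]=7 > 4 → no swap
j=4: arr[4]=-6 ≤ 4 → i=3, swap arr[3],arr[4] → [3,-5,0,-6,7,-7,8,-2,5,6,10,-3,4]
j=5: arr[5]=-7 ≤ 4 → i=4, swap arr[4],arr[5] → [3,-5,0,-6,-7,7,8,-2,5,6,10,-3,4]
j=6: arr[6]=8 > 4 → no swap
j=7: arr[7]=-2 ≤ 4 → i=5, swap arr[5],arr[7] → [3,-5,0,-6,-7,-2,8,7,5,6,10,-3,4]
j=8: arr[8]=5 > 4 → no swap
(after j=8) arr = [3,-5,0,-6,-7,-2,8,7,5,6,10,-3,4]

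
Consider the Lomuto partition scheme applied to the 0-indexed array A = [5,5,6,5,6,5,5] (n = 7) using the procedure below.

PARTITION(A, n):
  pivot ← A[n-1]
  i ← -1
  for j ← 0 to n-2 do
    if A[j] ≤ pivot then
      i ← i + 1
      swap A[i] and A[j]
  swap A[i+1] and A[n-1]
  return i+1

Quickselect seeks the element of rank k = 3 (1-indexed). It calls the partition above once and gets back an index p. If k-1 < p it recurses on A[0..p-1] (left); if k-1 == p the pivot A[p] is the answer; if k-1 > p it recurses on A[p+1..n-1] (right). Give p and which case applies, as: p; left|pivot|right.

pivot = A[6] = 5; i = -1
j=0: A[0]=5 ≤ 5 → i=0, swap A[0],A[0] (no change) → [5,5,6,5,6,5,5]
j=1: A[1]=5 ≤ 5 → i=1, swap A[1],A[1] (no change) → [5,5,6,5,6,5,5]
j=2: A[2]=6 > 5 → no swap
j=3: A[3]=5 ≤ 5 → i=2, swap A[2],A[3] → [5,5,5,6,6,5,5]
j=4: A[4]=6 > 5 → no swap
j=5: A[5]=5 ≤ 5 → i=3, swap A[3],A[5] → [5,5,5,5,6,6,5]
final swap A[4],A[6] → [5,5,5,5,5,6,6]; return 4
p = 4; k-1 = 2 < 4 ⇒ left

4; left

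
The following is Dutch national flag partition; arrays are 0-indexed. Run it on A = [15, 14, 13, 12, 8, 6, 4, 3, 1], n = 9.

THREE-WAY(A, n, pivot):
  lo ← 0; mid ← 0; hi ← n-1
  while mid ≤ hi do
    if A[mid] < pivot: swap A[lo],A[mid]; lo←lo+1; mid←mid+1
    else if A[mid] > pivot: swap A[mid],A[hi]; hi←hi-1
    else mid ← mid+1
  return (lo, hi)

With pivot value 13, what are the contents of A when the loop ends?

[1, 3, 12, 8, 6, 4, 13, 14, 15]

pivot = 13; lo=0, mid=0, hi=8
A[mid]=15>13: swap A[0],A[8]; hi=7 → [1, 14, 13, 12, 8, 6, 4, 3, 15]
A[mid]=1<13: swap A[0],A[0]; lo=1,mid=1 → [1, 14, 13, 12, 8, 6, 4, 3, 15]
A[mid]=14>13: swap A[1],A[7]; hi=6 → [1, 3, 13, 12, 8, 6, 4, 14, 15]
A[mid]=3<13: swap A[1],A[1]; lo=2,mid=2 → [1, 3, 13, 12, 8, 6, 4, 14, 15]
A[mid]=13=13: mid=3
A[mid]=12<13: swap A[2],A[3]; lo=3,mid=4 → [1, 3, 12, 13, 8, 6, 4, 14, 15]
A[mid]=8<13: swap A[3],A[4]; lo=4,mid=5 → [1, 3, 12, 8, 13, 6, 4, 14, 15]
A[mid]=6<13: swap A[4],A[5]; lo=5,mid=6 → [1, 3, 12, 8, 6, 13, 4, 14, 15]
A[mid]=4<13: swap A[5],A[6]; lo=6,mid=7 → [1, 3, 12, 8, 6, 4, 13, 14, 15]
end: lo=6, hi=6; A = [1, 3, 12, 8, 6, 4, 13, 14, 15]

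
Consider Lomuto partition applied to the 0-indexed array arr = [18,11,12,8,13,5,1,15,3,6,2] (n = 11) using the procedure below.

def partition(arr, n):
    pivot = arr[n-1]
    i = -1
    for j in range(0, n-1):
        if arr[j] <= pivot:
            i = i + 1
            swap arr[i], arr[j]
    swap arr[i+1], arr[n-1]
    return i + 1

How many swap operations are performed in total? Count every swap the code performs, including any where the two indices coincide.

pivot = arr[10] = 2; i = -1
j=0: arr[0]=18 > 2 → no swap
j=1: arr[1]=11 > 2 → no swap
j=2: arr[2]=12 > 2 → no swap
j=3: arr[3]=8 > 2 → no swap
j=4: arr[4]=13 > 2 → no swap
j=5: arr[5]=5 > 2 → no swap
j=6: arr[6]=1 ≤ 2 → i=0, swap arr[0],arr[6] → [1,11,12,8,13,5,18,15,3,6,2]
j=7: arr[7]=15 > 2 → no swap
j=8: arr[8]=3 > 2 → no swap
j=9: arr[9]=6 > 2 → no swap
final swap arr[1],arr[10] → [1,2,12,8,13,5,18,15,3,6,11]; return 1

2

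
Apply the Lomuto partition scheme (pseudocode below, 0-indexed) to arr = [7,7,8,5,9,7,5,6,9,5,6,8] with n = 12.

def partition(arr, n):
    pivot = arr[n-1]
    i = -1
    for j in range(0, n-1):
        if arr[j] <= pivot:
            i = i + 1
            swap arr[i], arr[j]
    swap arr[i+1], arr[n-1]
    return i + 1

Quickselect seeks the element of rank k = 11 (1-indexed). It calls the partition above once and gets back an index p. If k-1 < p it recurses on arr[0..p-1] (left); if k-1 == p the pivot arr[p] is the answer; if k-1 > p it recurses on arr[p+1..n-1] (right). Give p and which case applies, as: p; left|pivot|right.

9; right

pivot = arr[11] = 8; i = -1
j=0: arr[0]=7 ≤ 8 → i=0, swap arr[0],arr[0] (no change) → [7,7,8,5,9,7,5,6,9,5,6,8]
j=1: arr[1]=7 ≤ 8 → i=1, swap arr[1],arr[1] (no change) → [7,7,8,5,9,7,5,6,9,5,6,8]
j=2: arr[2]=8 ≤ 8 → i=2, swap arr[2],arr[2] (no change) → [7,7,8,5,9,7,5,6,9,5,6,8]
j=3: arr[3]=5 ≤ 8 → i=3, swap arr[3],arr[3] (no change) → [7,7,8,5,9,7,5,6,9,5,6,8]
j=4: arr[4]=9 > 8 → no swap
j=5: arr[5]=7 ≤ 8 → i=4, swap arr[4],arr[5] → [7,7,8,5,7,9,5,6,9,5,6,8]
j=6: arr[6]=5 ≤ 8 → i=5, swap arr[5],arr[6] → [7,7,8,5,7,5,9,6,9,5,6,8]
j=7: arr[7]=6 ≤ 8 → i=6, swap arr[6],arr[7] → [7,7,8,5,7,5,6,9,9,5,6,8]
j=8: arr[8]=9 > 8 → no swap
j=9: arr[9]=5 ≤ 8 → i=7, swap arr[7],arr[9] → [7,7,8,5,7,5,6,5,9,9,6,8]
j=10: arr[10]=6 ≤ 8 → i=8, swap arr[8],arr[10] → [7,7,8,5,7,5,6,5,6,9,9,8]
final swap arr[9],arr[11] → [7,7,8,5,7,5,6,5,6,8,9,9]; return 9
p = 9; k-1 = 10 > 9 ⇒ right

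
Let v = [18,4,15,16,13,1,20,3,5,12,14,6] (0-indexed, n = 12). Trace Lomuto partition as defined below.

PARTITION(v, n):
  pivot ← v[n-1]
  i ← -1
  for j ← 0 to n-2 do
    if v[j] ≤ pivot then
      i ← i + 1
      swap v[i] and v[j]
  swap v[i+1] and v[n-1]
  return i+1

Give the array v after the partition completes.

pivot=6, i=-1
j=0: 18>6, skip
j=1: 4≤6, i=0, swap(0,1) ⇒ [4,18,15,16,13,1,20,3,5,12,14,6]
j=2: 15>6, skip
j=3: 16>6, skip
j=4: 13>6, skip
j=5: 1≤6, i=1, swap(1,5) ⇒ [4,1,15,16,13,18,20,3,5,12,14,6]
j=6: 20>6, skip
j=7: 3≤6, i=2, swap(2,7) ⇒ [4,1,3,16,13,18,20,15,5,12,14,6]
j=8: 5≤6, i=3, swap(3,8) ⇒ [4,1,3,5,13,18,20,15,16,12,14,6]
j=9: 12>6, skip
j=10: 14>6, skip
swap(4,11) ⇒ [4,1,3,5,6,18,20,15,16,12,14,13]; return 4

[4,1,3,5,6,18,20,15,16,12,14,13]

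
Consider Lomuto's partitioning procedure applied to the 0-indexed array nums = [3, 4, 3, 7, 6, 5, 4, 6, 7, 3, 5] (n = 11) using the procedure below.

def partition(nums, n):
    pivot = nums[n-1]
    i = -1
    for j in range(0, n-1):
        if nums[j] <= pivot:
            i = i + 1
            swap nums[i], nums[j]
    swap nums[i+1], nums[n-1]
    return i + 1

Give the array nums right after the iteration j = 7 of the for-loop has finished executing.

[3, 4, 3, 5, 4, 7, 6, 6, 7, 3, 5]

pivot = nums[10] = 5; i = -1
j=0: nums[0]=3 ≤ 5 → i=0, swap nums[0],nums[0] (no change) → [3, 4, 3, 7, 6, 5, 4, 6, 7, 3, 5]
j=1: nums[1]=4 ≤ 5 → i=1, swap nums[1],nums[1] (no change) → [3, 4, 3, 7, 6, 5, 4, 6, 7, 3, 5]
j=2: nums[2]=3 ≤ 5 → i=2, swap nums[2],nums[2] (no change) → [3, 4, 3, 7, 6, 5, 4, 6, 7, 3, 5]
j=3: nums[3]=7 > 5 → no swap
j=4: nums[4]=6 > 5 → no swap
j=5: nums[5]=5 ≤ 5 → i=3, swap nums[3],nums[5] → [3, 4, 3, 5, 6, 7, 4, 6, 7, 3, 5]
j=6: nums[6]=4 ≤ 5 → i=4, swap nums[4],nums[6] → [3, 4, 3, 5, 4, 7, 6, 6, 7, 3, 5]
j=7: nums[7]=6 > 5 → no swap
(after j=7) nums = [3, 4, 3, 5, 4, 7, 6, 6, 7, 3, 5]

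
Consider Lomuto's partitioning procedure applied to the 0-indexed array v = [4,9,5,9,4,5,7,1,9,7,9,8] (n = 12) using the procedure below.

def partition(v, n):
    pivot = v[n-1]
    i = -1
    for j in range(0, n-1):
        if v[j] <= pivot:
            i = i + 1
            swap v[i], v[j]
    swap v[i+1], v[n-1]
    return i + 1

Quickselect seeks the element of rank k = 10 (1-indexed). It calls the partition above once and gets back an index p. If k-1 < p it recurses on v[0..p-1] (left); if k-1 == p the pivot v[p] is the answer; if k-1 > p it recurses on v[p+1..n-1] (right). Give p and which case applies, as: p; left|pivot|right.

pivot=8, i=-1
j=0: 4≤8, i=0, swap(0,0) ⇒ [4,9,5,9,4,5,7,1,9,7,9,8]
j=1: 9>8, skip
j=2: 5≤8, i=1, swap(1,2) ⇒ [4,5,9,9,4,5,7,1,9,7,9,8]
j=3: 9>8, skip
j=4: 4≤8, i=2, swap(2,4) ⇒ [4,5,4,9,9,5,7,1,9,7,9,8]
j=5: 5≤8, i=3, swap(3,5) ⇒ [4,5,4,5,9,9,7,1,9,7,9,8]
j=6: 7≤8, i=4, swap(4,6) ⇒ [4,5,4,5,7,9,9,1,9,7,9,8]
j=7: 1≤8, i=5, swap(5,7) ⇒ [4,5,4,5,7,1,9,9,9,7,9,8]
j=8: 9>8, skip
j=9: 7≤8, i=6, swap(6,9) ⇒ [4,5,4,5,7,1,7,9,9,9,9,8]
j=10: 9>8, skip
swap(7,11) ⇒ [4,5,4,5,7,1,7,8,9,9,9,9]; return 7
p = 7; k-1 = 9 > 7 ⇒ right

7; right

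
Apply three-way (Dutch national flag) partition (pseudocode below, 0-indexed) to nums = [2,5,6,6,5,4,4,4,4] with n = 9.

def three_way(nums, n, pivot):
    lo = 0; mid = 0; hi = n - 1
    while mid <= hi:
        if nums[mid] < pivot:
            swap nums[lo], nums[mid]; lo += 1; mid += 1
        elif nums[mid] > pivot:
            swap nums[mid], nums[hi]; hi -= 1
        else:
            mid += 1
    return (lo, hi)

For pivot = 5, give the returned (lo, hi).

(5, 6)

pivot = 5; lo=0, mid=0, hi=8
nums[mid]=2<5: swap nums[0],nums[0]; lo=1,mid=1 → [2,5,6,6,5,4,4,4,4]
nums[mid]=5=5: mid=2
nums[mid]=6>5: swap nums[2],nums[8]; hi=7 → [2,5,4,6,5,4,4,4,6]
nums[mid]=4<5: swap nums[1],nums[2]; lo=2,mid=3 → [2,4,5,6,5,4,4,4,6]
nums[mid]=6>5: swap nums[3],nums[7]; hi=6 → [2,4,5,4,5,4,4,6,6]
nums[mid]=4<5: swap nums[2],nums[3]; lo=3,mid=4 → [2,4,4,5,5,4,4,6,6]
nums[mid]=5=5: mid=5
nums[mid]=4<5: swap nums[3],nums[5]; lo=4,mid=6 → [2,4,4,4,5,5,4,6,6]
nums[mid]=4<5: swap nums[4],nums[6]; lo=5,mid=7 → [2,4,4,4,4,5,5,6,6]
end: lo=5, hi=6; nums = [2,4,4,4,4,5,5,6,6]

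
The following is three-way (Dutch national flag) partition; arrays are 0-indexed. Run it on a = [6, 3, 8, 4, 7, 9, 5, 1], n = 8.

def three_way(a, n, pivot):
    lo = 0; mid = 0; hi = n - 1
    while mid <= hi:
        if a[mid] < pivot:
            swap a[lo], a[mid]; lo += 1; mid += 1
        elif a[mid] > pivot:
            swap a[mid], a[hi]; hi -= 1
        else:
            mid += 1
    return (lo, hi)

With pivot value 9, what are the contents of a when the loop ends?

lo=0 mid=0 hi=7
6<9: swap(0,0), lo=1 mid=1 ⇒ [6, 3, 8, 4, 7, 9, 5, 1]
3<9: swap(1,1), lo=2 mid=2 ⇒ [6, 3, 8, 4, 7, 9, 5, 1]
8<9: swap(2,2), lo=3 mid=3 ⇒ [6, 3, 8, 4, 7, 9, 5, 1]
4<9: swap(3,3), lo=4 mid=4 ⇒ [6, 3, 8, 4, 7, 9, 5, 1]
7<9: swap(4,4), lo=5 mid=5 ⇒ [6, 3, 8, 4, 7, 9, 5, 1]
9=9: mid=6
5<9: swap(5,6), lo=6 mid=7 ⇒ [6, 3, 8, 4, 7, 5, 9, 1]
1<9: swap(6,7), lo=7 mid=8 ⇒ [6, 3, 8, 4, 7, 5, 1, 9]
done. lo=7 hi=7; a=[6, 3, 8, 4, 7, 5, 1, 9]

[6, 3, 8, 4, 7, 5, 1, 9]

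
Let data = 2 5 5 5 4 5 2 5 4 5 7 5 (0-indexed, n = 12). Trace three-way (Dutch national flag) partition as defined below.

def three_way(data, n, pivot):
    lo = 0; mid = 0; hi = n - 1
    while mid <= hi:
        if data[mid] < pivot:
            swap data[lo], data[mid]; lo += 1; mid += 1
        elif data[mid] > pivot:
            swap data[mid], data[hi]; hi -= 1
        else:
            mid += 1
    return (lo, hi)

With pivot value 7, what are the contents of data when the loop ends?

lo=0 mid=0 hi=11
2<7: swap(0,0), lo=1 mid=1 ⇒ 2 5 5 5 4 5 2 5 4 5 7 5
5<7: swap(1,1), lo=2 mid=2 ⇒ 2 5 5 5 4 5 2 5 4 5 7 5
5<7: swap(2,2), lo=3 mid=3 ⇒ 2 5 5 5 4 5 2 5 4 5 7 5
5<7: swap(3,3), lo=4 mid=4 ⇒ 2 5 5 5 4 5 2 5 4 5 7 5
4<7: swap(4,4), lo=5 mid=5 ⇒ 2 5 5 5 4 5 2 5 4 5 7 5
5<7: swap(5,5), lo=6 mid=6 ⇒ 2 5 5 5 4 5 2 5 4 5 7 5
2<7: swap(6,6), lo=7 mid=7 ⇒ 2 5 5 5 4 5 2 5 4 5 7 5
5<7: swap(7,7), lo=8 mid=8 ⇒ 2 5 5 5 4 5 2 5 4 5 7 5
4<7: swap(8,8), lo=9 mid=9 ⇒ 2 5 5 5 4 5 2 5 4 5 7 5
5<7: swap(9,9), lo=10 mid=10 ⇒ 2 5 5 5 4 5 2 5 4 5 7 5
7=7: mid=11
5<7: swap(10,11), lo=11 mid=12 ⇒ 2 5 5 5 4 5 2 5 4 5 5 7
done. lo=11 hi=11; data=2 5 5 5 4 5 2 5 4 5 5 7

2 5 5 5 4 5 2 5 4 5 5 7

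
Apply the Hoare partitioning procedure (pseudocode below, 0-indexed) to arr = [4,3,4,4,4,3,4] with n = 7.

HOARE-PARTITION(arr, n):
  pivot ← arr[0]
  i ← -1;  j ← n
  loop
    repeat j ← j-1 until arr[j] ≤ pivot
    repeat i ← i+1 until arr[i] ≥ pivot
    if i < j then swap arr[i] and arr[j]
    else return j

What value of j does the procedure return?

3

pivot=4
j stops at 6 (4), i stops at 0 (4); swap ⇒ [4,3,4,4,4,3,4]
j stops at 5 (3), i stops at 2 (4); swap ⇒ [4,3,3,4,4,4,4]
j stops at 4 (4), i stops at 3 (4); swap ⇒ [4,3,3,4,4,4,4]
j stops at 3, i stops at 4; i≥j ⇒ return 3. arr=[4,3,3,4,4,4,4]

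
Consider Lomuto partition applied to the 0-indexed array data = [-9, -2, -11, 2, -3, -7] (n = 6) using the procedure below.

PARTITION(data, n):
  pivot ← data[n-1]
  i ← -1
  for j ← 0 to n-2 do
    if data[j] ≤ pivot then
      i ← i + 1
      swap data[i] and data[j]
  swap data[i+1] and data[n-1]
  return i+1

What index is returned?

pivot = data[5] = -7; i = -1
j=0: data[0]=-9 ≤ -7 → i=0, swap data[0],data[0] (no change) → [-9, -2, -11, 2, -3, -7]
j=1: data[1]=-2 > -7 → no swap
j=2: data[2]=-11 ≤ -7 → i=1, swap data[1],data[2] → [-9, -11, -2, 2, -3, -7]
j=3: data[3]=2 > -7 → no swap
j=4: data[4]=-3 > -7 → no swap
final swap data[2],data[5] → [-9, -11, -7, 2, -3, -2]; return 2

2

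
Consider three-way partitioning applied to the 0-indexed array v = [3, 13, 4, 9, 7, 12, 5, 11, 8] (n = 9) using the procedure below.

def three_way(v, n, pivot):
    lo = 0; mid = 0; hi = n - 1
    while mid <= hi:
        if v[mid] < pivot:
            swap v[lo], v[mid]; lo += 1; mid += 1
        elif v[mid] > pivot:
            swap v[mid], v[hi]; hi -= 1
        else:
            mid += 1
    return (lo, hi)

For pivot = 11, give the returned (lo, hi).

(6, 6)

pivot = 11; lo=0, mid=0, hi=8
v[mid]=3<11: swap v[0],v[0]; lo=1,mid=1 → [3, 13, 4, 9, 7, 12, 5, 11, 8]
v[mid]=13>11: swap v[1],v[8]; hi=7 → [3, 8, 4, 9, 7, 12, 5, 11, 13]
v[mid]=8<11: swap v[1],v[1]; lo=2,mid=2 → [3, 8, 4, 9, 7, 12, 5, 11, 13]
v[mid]=4<11: swap v[2],v[2]; lo=3,mid=3 → [3, 8, 4, 9, 7, 12, 5, 11, 13]
v[mid]=9<11: swap v[3],v[3]; lo=4,mid=4 → [3, 8, 4, 9, 7, 12, 5, 11, 13]
v[mid]=7<11: swap v[4],v[4]; lo=5,mid=5 → [3, 8, 4, 9, 7, 12, 5, 11, 13]
v[mid]=12>11: swap v[5],v[7]; hi=6 → [3, 8, 4, 9, 7, 11, 5, 12, 13]
v[mid]=11=11: mid=6
v[mid]=5<11: swap v[5],v[6]; lo=6,mid=7 → [3, 8, 4, 9, 7, 5, 11, 12, 13]
end: lo=6, hi=6; v = [3, 8, 4, 9, 7, 5, 11, 12, 13]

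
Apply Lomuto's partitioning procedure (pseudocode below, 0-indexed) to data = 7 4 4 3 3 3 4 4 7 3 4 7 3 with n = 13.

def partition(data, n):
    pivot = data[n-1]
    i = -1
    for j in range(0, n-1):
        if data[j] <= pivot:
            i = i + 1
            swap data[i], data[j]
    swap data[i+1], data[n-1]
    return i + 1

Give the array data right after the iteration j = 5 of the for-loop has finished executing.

pivot = data[12] = 3; i = -1
j=0: data[0]=7 > 3 → no swap
j=1: data[1]=4 > 3 → no swap
j=2: data[2]=4 > 3 → no swap
j=3: data[3]=3 ≤ 3 → i=0, swap data[0],data[3] → 3 4 4 7 3 3 4 4 7 3 4 7 3
j=4: data[4]=3 ≤ 3 → i=1, swap data[1],data[4] → 3 3 4 7 4 3 4 4 7 3 4 7 3
j=5: data[5]=3 ≤ 3 → i=2, swap data[2],data[5] → 3 3 3 7 4 4 4 4 7 3 4 7 3
(after j=5) data = 3 3 3 7 4 4 4 4 7 3 4 7 3

3 3 3 7 4 4 4 4 7 3 4 7 3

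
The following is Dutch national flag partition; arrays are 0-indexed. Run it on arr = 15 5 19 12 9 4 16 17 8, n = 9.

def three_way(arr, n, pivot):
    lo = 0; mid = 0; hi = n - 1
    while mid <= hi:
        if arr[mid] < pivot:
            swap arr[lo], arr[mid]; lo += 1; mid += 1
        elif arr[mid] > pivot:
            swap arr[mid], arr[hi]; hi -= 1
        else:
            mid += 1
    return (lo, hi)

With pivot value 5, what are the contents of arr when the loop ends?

pivot = 5; lo=0, mid=0, hi=8
arr[mid]=15>5: swap arr[0],arr[8]; hi=7 → 8 5 19 12 9 4 16 17 15
arr[mid]=8>5: swap arr[0],arr[7]; hi=6 → 17 5 19 12 9 4 16 8 15
arr[mid]=17>5: swap arr[0],arr[6]; hi=5 → 16 5 19 12 9 4 17 8 15
arr[mid]=16>5: swap arr[0],arr[5]; hi=4 → 4 5 19 12 9 16 17 8 15
arr[mid]=4<5: swap arr[0],arr[0]; lo=1,mid=1 → 4 5 19 12 9 16 17 8 15
arr[mid]=5=5: mid=2
arr[mid]=19>5: swap arr[2],arr[4]; hi=3 → 4 5 9 12 19 16 17 8 15
arr[mid]=9>5: swap arr[2],arr[3]; hi=2 → 4 5 12 9 19 16 17 8 15
arr[mid]=12>5: swap arr[2],arr[2]; hi=1 → 4 5 12 9 19 16 17 8 15
end: lo=1, hi=1; arr = 4 5 12 9 19 16 17 8 15

4 5 12 9 19 16 17 8 15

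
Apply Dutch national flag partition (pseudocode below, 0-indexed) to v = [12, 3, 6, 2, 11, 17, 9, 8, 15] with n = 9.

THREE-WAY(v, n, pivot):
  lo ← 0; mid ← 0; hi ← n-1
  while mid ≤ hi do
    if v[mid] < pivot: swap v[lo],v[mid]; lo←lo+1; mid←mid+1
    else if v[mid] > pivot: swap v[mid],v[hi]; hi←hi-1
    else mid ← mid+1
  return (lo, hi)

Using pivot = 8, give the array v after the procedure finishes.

[3, 6, 2, 8, 17, 9, 11, 15, 12]

pivot = 8; lo=0, mid=0, hi=8
v[mid]=12>8: swap v[0],v[8]; hi=7 → [15, 3, 6, 2, 11, 17, 9, 8, 12]
v[mid]=15>8: swap v[0],v[7]; hi=6 → [8, 3, 6, 2, 11, 17, 9, 15, 12]
v[mid]=8=8: mid=1
v[mid]=3<8: swap v[0],v[1]; lo=1,mid=2 → [3, 8, 6, 2, 11, 17, 9, 15, 12]
v[mid]=6<8: swap v[1],v[2]; lo=2,mid=3 → [3, 6, 8, 2, 11, 17, 9, 15, 12]
v[mid]=2<8: swap v[2],v[3]; lo=3,mid=4 → [3, 6, 2, 8, 11, 17, 9, 15, 12]
v[mid]=11>8: swap v[4],v[6]; hi=5 → [3, 6, 2, 8, 9, 17, 11, 15, 12]
v[mid]=9>8: swap v[4],v[5]; hi=4 → [3, 6, 2, 8, 17, 9, 11, 15, 12]
v[mid]=17>8: swap v[4],v[4]; hi=3 → [3, 6, 2, 8, 17, 9, 11, 15, 12]
end: lo=3, hi=3; v = [3, 6, 2, 8, 17, 9, 11, 15, 12]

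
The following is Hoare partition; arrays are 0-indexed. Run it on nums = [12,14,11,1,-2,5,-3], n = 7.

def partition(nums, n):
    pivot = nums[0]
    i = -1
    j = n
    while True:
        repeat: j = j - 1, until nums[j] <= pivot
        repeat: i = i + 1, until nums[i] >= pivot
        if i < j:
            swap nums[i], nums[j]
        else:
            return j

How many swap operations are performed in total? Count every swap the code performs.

2

pivot=12
j stops at 6 (-3), i stops at 0 (12); swap ⇒ [-3,14,11,1,-2,5,12]
j stops at 5 (5), i stops at 1 (14); swap ⇒ [-3,5,11,1,-2,14,12]
j stops at 4, i stops at 5; i≥j ⇒ return 4. nums=[-3,5,11,1,-2,14,12]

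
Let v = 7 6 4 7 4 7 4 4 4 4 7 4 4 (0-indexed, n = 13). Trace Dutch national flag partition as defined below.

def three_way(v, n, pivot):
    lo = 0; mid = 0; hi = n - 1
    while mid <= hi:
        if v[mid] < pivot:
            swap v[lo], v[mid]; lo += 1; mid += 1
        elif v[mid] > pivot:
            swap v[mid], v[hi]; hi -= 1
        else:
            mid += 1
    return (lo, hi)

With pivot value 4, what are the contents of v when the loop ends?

pivot = 4; lo=0, mid=0, hi=12
v[mid]=7>4: swap v[0],v[12]; hi=11 → 4 6 4 7 4 7 4 4 4 4 7 4 7
v[mid]=4=4: mid=1
v[mid]=6>4: swap v[1],v[11]; hi=10 → 4 4 4 7 4 7 4 4 4 4 7 6 7
v[mid]=4=4: mid=2
v[mid]=4=4: mid=3
v[mid]=7>4: swap v[3],v[10]; hi=9 → 4 4 4 7 4 7 4 4 4 4 7 6 7
v[mid]=7>4: swap v[3],v[9]; hi=8 → 4 4 4 4 4 7 4 4 4 7 7 6 7
v[mid]=4=4: mid=4
v[mid]=4=4: mid=5
v[mid]=7>4: swap v[5],v[8]; hi=7 → 4 4 4 4 4 4 4 4 7 7 7 6 7
v[mid]=4=4: mid=6
v[mid]=4=4: mid=7
v[mid]=4=4: mid=8
end: lo=0, hi=7; v = 4 4 4 4 4 4 4 4 7 7 7 6 7

4 4 4 4 4 4 4 4 7 7 7 6 7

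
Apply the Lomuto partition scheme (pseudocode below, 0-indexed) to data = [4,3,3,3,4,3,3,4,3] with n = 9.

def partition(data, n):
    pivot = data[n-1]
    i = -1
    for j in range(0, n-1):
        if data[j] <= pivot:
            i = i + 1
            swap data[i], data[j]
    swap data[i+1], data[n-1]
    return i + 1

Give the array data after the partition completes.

[3,3,3,3,3,3,4,4,4]

pivot = data[8] = 3; i = -1
j=0: data[0]=4 > 3 → no swap
j=1: data[1]=3 ≤ 3 → i=0, swap data[0],data[1] → [3,4,3,3,4,3,3,4,3]
j=2: data[2]=3 ≤ 3 → i=1, swap data[1],data[2] → [3,3,4,3,4,3,3,4,3]
j=3: data[3]=3 ≤ 3 → i=2, swap data[2],data[3] → [3,3,3,4,4,3,3,4,3]
j=4: data[4]=4 > 3 → no swap
j=5: data[5]=3 ≤ 3 → i=3, swap data[3],data[5] → [3,3,3,3,4,4,3,4,3]
j=6: data[6]=3 ≤ 3 → i=4, swap data[4],data[6] → [3,3,3,3,3,4,4,4,3]
j=7: data[7]=4 > 3 → no swap
final swap data[5],data[8] → [3,3,3,3,3,3,4,4,4]; return 5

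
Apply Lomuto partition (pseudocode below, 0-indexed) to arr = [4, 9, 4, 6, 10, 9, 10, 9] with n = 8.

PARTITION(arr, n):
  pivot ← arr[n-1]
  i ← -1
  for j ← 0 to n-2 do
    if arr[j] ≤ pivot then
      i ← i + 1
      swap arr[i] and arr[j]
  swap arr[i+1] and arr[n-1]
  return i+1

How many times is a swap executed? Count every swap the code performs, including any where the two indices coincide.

pivot=9, i=-1
j=0: 4≤9, i=0, swap(0,0) ⇒ [4, 9, 4, 6, 10, 9, 10, 9]
j=1: 9≤9, i=1, swap(1,1) ⇒ [4, 9, 4, 6, 10, 9, 10, 9]
j=2: 4≤9, i=2, swap(2,2) ⇒ [4, 9, 4, 6, 10, 9, 10, 9]
j=3: 6≤9, i=3, swap(3,3) ⇒ [4, 9, 4, 6, 10, 9, 10, 9]
j=4: 10>9, skip
j=5: 9≤9, i=4, swap(4,5) ⇒ [4, 9, 4, 6, 9, 10, 10, 9]
j=6: 10>9, skip
swap(5,7) ⇒ [4, 9, 4, 6, 9, 9, 10, 10]; return 5

6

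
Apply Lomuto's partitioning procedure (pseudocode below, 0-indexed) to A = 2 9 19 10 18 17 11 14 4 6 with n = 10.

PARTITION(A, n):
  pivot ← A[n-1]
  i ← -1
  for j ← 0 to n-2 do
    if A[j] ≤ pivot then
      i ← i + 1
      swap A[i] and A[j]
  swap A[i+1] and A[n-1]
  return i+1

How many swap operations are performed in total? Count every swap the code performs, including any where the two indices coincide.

pivot = A[9] = 6; i = -1
j=0: A[0]=2 ≤ 6 → i=0, swap A[0],A[0] (no change) → 2 9 19 10 18 17 11 14 4 6
j=1: A[1]=9 > 6 → no swap
j=2: A[2]=19 > 6 → no swap
j=3: A[3]=10 > 6 → no swap
j=4: A[4]=18 > 6 → no swap
j=5: A[5]=17 > 6 → no swap
j=6: A[6]=11 > 6 → no swap
j=7: A[7]=14 > 6 → no swap
j=8: A[8]=4 ≤ 6 → i=1, swap A[1],A[8] → 2 4 19 10 18 17 11 14 9 6
final swap A[2],A[9] → 2 4 6 10 18 17 11 14 9 19; return 2

3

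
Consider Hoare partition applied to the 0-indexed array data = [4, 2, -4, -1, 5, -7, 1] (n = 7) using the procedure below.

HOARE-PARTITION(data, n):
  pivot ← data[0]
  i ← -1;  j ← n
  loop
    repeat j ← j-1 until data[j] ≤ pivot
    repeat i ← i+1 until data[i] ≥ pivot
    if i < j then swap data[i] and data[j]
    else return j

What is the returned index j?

pivot=4
j stops at 6 (1), i stops at 0 (4); swap ⇒ [1, 2, -4, -1, 5, -7, 4]
j stops at 5 (-7), i stops at 4 (5); swap ⇒ [1, 2, -4, -1, -7, 5, 4]
j stops at 4, i stops at 5; i≥j ⇒ return 4. data=[1, 2, -4, -1, -7, 5, 4]

4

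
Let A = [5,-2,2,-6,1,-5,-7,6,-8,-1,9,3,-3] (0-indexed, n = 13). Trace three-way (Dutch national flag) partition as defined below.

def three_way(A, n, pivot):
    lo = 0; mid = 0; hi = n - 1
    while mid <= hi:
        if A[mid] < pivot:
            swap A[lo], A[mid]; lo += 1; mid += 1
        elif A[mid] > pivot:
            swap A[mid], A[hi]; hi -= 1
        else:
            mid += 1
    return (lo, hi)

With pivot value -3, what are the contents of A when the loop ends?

[-8,-7,-6,-5,-3,1,6,2,-1,9,3,-2,5]

lo=0 mid=0 hi=12
5>-3: swap(0,12), hi=11 ⇒ [-3,-2,2,-6,1,-5,-7,6,-8,-1,9,3,5]
-3=-3: mid=1
-2>-3: swap(1,11), hi=10 ⇒ [-3,3,2,-6,1,-5,-7,6,-8,-1,9,-2,5]
3>-3: swap(1,10), hi=9 ⇒ [-3,9,2,-6,1,-5,-7,6,-8,-1,3,-2,5]
9>-3: swap(1,9), hi=8 ⇒ [-3,-1,2,-6,1,-5,-7,6,-8,9,3,-2,5]
-1>-3: swap(1,8), hi=7 ⇒ [-3,-8,2,-6,1,-5,-7,6,-1,9,3,-2,5]
-8<-3: swap(0,1), lo=1 mid=2 ⇒ [-8,-3,2,-6,1,-5,-7,6,-1,9,3,-2,5]
2>-3: swap(2,7), hi=6 ⇒ [-8,-3,6,-6,1,-5,-7,2,-1,9,3,-2,5]
6>-3: swap(2,6), hi=5 ⇒ [-8,-3,-7,-6,1,-5,6,2,-1,9,3,-2,5]
-7<-3: swap(1,2), lo=2 mid=3 ⇒ [-8,-7,-3,-6,1,-5,6,2,-1,9,3,-2,5]
-6<-3: swap(2,3), lo=3 mid=4 ⇒ [-8,-7,-6,-3,1,-5,6,2,-1,9,3,-2,5]
1>-3: swap(4,5), hi=4 ⇒ [-8,-7,-6,-3,-5,1,6,2,-1,9,3,-2,5]
-5<-3: swap(3,4), lo=4 mid=5 ⇒ [-8,-7,-6,-5,-3,1,6,2,-1,9,3,-2,5]
done. lo=4 hi=4; A=[-8,-7,-6,-5,-3,1,6,2,-1,9,3,-2,5]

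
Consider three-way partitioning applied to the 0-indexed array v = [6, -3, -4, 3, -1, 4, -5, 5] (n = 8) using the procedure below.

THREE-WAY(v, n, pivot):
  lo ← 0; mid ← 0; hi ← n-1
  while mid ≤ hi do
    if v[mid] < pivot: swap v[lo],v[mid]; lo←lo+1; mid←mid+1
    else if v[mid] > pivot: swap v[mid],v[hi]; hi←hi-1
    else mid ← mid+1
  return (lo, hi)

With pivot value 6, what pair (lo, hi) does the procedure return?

(7, 7)

pivot = 6; lo=0, mid=0, hi=7
v[mid]=6=6: mid=1
v[mid]=-3<6: swap v[0],v[1]; lo=1,mid=2 → [-3, 6, -4, 3, -1, 4, -5, 5]
v[mid]=-4<6: swap v[1],v[2]; lo=2,mid=3 → [-3, -4, 6, 3, -1, 4, -5, 5]
v[mid]=3<6: swap v[2],v[3]; lo=3,mid=4 → [-3, -4, 3, 6, -1, 4, -5, 5]
v[mid]=-1<6: swap v[3],v[4]; lo=4,mid=5 → [-3, -4, 3, -1, 6, 4, -5, 5]
v[mid]=4<6: swap v[4],v[5]; lo=5,mid=6 → [-3, -4, 3, -1, 4, 6, -5, 5]
v[mid]=-5<6: swap v[5],v[6]; lo=6,mid=7 → [-3, -4, 3, -1, 4, -5, 6, 5]
v[mid]=5<6: swap v[6],v[7]; lo=7,mid=8 → [-3, -4, 3, -1, 4, -5, 5, 6]
end: lo=7, hi=7; v = [-3, -4, 3, -1, 4, -5, 5, 6]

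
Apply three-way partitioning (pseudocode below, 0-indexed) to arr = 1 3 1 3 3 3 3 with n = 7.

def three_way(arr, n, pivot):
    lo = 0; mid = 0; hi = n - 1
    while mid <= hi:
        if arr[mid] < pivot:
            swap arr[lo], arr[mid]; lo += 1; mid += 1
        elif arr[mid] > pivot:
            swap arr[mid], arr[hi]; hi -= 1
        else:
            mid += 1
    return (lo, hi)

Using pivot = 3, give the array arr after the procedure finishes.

pivot = 3; lo=0, mid=0, hi=6
arr[mid]=1<3: swap arr[0],arr[0]; lo=1,mid=1 → 1 3 1 3 3 3 3
arr[mid]=3=3: mid=2
arr[mid]=1<3: swap arr[1],arr[2]; lo=2,mid=3 → 1 1 3 3 3 3 3
arr[mid]=3=3: mid=4
arr[mid]=3=3: mid=5
arr[mid]=3=3: mid=6
arr[mid]=3=3: mid=7
end: lo=2, hi=6; arr = 1 1 3 3 3 3 3

1 1 3 3 3 3 3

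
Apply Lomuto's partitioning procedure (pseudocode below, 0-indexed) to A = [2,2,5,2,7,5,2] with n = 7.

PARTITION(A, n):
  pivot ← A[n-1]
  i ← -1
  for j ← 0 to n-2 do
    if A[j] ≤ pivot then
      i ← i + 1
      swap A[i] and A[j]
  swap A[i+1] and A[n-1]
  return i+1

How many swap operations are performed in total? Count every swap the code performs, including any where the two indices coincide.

4

pivot = A[6] = 2; i = -1
j=0: A[0]=2 ≤ 2 → i=0, swap A[0],A[0] (no change) → [2,2,5,2,7,5,2]
j=1: A[1]=2 ≤ 2 → i=1, swap A[1],A[1] (no change) → [2,2,5,2,7,5,2]
j=2: A[2]=5 > 2 → no swap
j=3: A[3]=2 ≤ 2 → i=2, swap A[2],A[3] → [2,2,2,5,7,5,2]
j=4: A[4]=7 > 2 → no swap
j=5: A[5]=5 > 2 → no swap
final swap A[3],A[6] → [2,2,2,2,7,5,5]; return 3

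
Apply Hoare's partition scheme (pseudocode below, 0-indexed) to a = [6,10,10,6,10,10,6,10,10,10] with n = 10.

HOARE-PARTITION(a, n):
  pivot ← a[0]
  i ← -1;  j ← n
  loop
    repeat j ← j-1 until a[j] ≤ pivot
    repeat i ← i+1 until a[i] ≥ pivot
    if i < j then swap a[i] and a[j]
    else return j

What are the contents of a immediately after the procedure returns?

pivot = a[0] = 6; i = -1, j = 10
j→6 (a[6]=6≤6), i→0 (a[0]=6≥6); i<j, swap → [6,10,10,6,10,10,6,10,10,10]
j→3 (a[3]=6≤6), i→1 (a[1]=10≥6); i<j, swap → [6,6,10,10,10,10,6,10,10,10]
j→1, i→2; i≥j, return j=1. a = [6,6,10,10,10,10,6,10,10,10]

[6,6,10,10,10,10,6,10,10,10]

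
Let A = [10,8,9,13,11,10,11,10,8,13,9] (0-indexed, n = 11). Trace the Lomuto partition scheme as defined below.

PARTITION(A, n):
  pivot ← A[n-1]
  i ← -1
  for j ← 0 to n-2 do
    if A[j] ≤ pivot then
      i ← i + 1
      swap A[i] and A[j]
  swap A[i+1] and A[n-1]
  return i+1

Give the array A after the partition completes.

[8,9,8,9,11,10,11,10,10,13,13]

pivot = A[10] = 9; i = -1
j=0: A[0]=10 > 9 → no swap
j=1: A[1]=8 ≤ 9 → i=0, swap A[0],A[1] → [8,10,9,13,11,10,11,10,8,13,9]
j=2: A[2]=9 ≤ 9 → i=1, swap A[1],A[2] → [8,9,10,13,11,10,11,10,8,13,9]
j=3: A[3]=13 > 9 → no swap
j=4: A[4]=11 > 9 → no swap
j=5: A[5]=10 > 9 → no swap
j=6: A[6]=11 > 9 → no swap
j=7: A[7]=10 > 9 → no swap
j=8: A[8]=8 ≤ 9 → i=2, swap A[2],A[8] → [8,9,8,13,11,10,11,10,10,13,9]
j=9: A[9]=13 > 9 → no swap
final swap A[3],A[10] → [8,9,8,9,11,10,11,10,10,13,13]; return 3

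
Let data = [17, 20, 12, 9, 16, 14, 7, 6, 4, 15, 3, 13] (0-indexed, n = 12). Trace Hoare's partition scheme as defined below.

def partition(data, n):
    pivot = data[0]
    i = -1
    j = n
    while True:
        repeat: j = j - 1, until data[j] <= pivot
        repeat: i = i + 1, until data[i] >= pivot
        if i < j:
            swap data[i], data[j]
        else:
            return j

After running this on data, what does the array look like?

pivot = data[0] = 17; i = -1, j = 12
j→11 (data[11]=13≤17), i→0 (data[0]=17≥17); i<j, swap → [13, 20, 12, 9, 16, 14, 7, 6, 4, 15, 3, 17]
j→10 (data[10]=3≤17), i→1 (data[1]=20≥17); i<j, swap → [13, 3, 12, 9, 16, 14, 7, 6, 4, 15, 20, 17]
j→9, i→10; i≥j, return j=9. data = [13, 3, 12, 9, 16, 14, 7, 6, 4, 15, 20, 17]

[13, 3, 12, 9, 16, 14, 7, 6, 4, 15, 20, 17]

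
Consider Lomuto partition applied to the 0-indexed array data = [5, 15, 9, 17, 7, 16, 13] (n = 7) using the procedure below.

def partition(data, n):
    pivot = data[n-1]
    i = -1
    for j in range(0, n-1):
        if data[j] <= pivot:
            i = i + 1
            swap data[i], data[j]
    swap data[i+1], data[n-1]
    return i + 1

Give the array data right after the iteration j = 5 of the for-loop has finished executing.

pivot=13, i=-1
j=0: 5≤13, i=0, swap(0,0) ⇒ [5, 15, 9, 17, 7, 16, 13]
j=1: 15>13, skip
j=2: 9≤13, i=1, swap(1,2) ⇒ [5, 9, 15, 17, 7, 16, 13]
j=3: 17>13, skip
j=4: 7≤13, i=2, swap(2,4) ⇒ [5, 9, 7, 17, 15, 16, 13]
j=5: 16>13, skip
(after j=5) data = [5, 9, 7, 17, 15, 16, 13]

[5, 9, 7, 17, 15, 16, 13]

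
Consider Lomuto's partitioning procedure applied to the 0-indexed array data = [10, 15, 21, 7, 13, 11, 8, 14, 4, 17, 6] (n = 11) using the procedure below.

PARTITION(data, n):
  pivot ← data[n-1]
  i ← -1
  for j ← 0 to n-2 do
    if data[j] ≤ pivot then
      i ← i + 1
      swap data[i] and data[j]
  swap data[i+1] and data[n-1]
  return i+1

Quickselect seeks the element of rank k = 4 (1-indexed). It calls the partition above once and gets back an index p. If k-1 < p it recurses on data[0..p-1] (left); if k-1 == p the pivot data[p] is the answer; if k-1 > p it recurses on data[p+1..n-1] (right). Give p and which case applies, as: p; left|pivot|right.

1; right

pivot = data[10] = 6; i = -1
j=0: data[0]=10 > 6 → no swap
j=1: data[1]=15 > 6 → no swap
j=2: data[2]=21 > 6 → no swap
j=3: data[3]=7 > 6 → no swap
j=4: data[4]=13 > 6 → no swap
j=5: data[5]=11 > 6 → no swap
j=6: data[6]=8 > 6 → no swap
j=7: data[7]=14 > 6 → no swap
j=8: data[8]=4 ≤ 6 → i=0, swap data[0],data[8] → [4, 15, 21, 7, 13, 11, 8, 14, 10, 17, 6]
j=9: data[9]=17 > 6 → no swap
final swap data[1],data[10] → [4, 6, 21, 7, 13, 11, 8, 14, 10, 17, 15]; return 1
p = 1; k-1 = 3 > 1 ⇒ right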